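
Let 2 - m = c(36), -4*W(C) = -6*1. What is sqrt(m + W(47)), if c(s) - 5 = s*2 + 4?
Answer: I*sqrt(310)/2 ≈ 8.8034*I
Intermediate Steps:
W(C) = 3/2 (W(C) = -(-3)/2 = -1/4*(-6) = 3/2)
c(s) = 9 + 2*s (c(s) = 5 + (s*2 + 4) = 5 + (2*s + 4) = 5 + (4 + 2*s) = 9 + 2*s)
m = -79 (m = 2 - (9 + 2*36) = 2 - (9 + 72) = 2 - 1*81 = 2 - 81 = -79)
sqrt(m + W(47)) = sqrt(-79 + 3/2) = sqrt(-155/2) = I*sqrt(310)/2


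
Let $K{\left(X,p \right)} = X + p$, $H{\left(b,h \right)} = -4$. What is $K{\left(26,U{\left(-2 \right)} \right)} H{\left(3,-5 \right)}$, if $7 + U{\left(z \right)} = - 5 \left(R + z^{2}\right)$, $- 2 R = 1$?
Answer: $-6$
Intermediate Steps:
$R = - \frac{1}{2}$ ($R = \left(- \frac{1}{2}\right) 1 = - \frac{1}{2} \approx -0.5$)
$U{\left(z \right)} = - \frac{9}{2} - 5 z^{2}$ ($U{\left(z \right)} = -7 - 5 \left(- \frac{1}{2} + z^{2}\right) = -7 - \left(- \frac{5}{2} + 5 z^{2}\right) = - \frac{9}{2} - 5 z^{2}$)
$K{\left(26,U{\left(-2 \right)} \right)} H{\left(3,-5 \right)} = \left(26 - \left(\frac{9}{2} + 5 \left(-2\right)^{2}\right)\right) \left(-4\right) = \left(26 - \frac{49}{2}\right) \left(-4\right) = \frac{3}{2} \left(-4\right) = -6$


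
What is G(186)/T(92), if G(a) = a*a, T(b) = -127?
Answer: -34596/127 ≈ -272.41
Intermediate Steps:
G(a) = a**2
G(186)/T(92) = 186**2/(-127) = 34596*(-1/127) = -34596/127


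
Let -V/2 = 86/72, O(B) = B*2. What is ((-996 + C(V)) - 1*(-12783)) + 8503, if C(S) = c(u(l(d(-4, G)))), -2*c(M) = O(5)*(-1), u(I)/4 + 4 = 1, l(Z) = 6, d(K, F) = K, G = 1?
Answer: 20295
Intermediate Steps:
u(I) = -12 (u(I) = -16 + 4*1 = -16 + 4 = -12)
O(B) = 2*B
V = -43/18 (V = -172/72 = -2*43/36 = -43/18 ≈ -2.3889)
c(M) = 5 (c(M) = -2*5*(-1)/2 = -5*(-1) = -1/2*(-10) = 5)
C(S) = 5
((-996 + C(V)) - 1*(-12783)) + 8503 = ((-996 + 5) - 1*(-12783)) + 8503 = (-991 + 12783) + 8503 = 11792 + 8503 = 20295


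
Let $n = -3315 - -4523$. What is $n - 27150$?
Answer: $-25942$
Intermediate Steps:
$n = 1208$ ($n = -3315 + 4523 = 1208$)
$n - 27150 = 1208 - 27150 = -25942$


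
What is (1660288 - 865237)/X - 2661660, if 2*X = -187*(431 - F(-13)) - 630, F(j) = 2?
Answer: -71734928694/26951 ≈ -2.6617e+6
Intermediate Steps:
X = -80853/2 (X = (-187*(431 - 1*2) - 630)/2 = (-187*(431 - 2) - 630)/2 = (-187*429 - 630)/2 = (-80223 - 630)/2 = (1/2)*(-80853) = -80853/2 ≈ -40427.)
(1660288 - 865237)/X - 2661660 = (1660288 - 865237)/(-80853/2) - 2661660 = 795051*(-2/80853) - 2661660 = -530034/26951 - 2661660 = -71734928694/26951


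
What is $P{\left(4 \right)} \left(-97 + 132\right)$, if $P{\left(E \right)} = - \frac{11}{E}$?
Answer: $- \frac{385}{4} \approx -96.25$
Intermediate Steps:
$P{\left(4 \right)} \left(-97 + 132\right) = - \frac{11}{4} \left(-97 + 132\right) = \left(-11\right) \frac{1}{4} \cdot 35 = \left(- \frac{11}{4}\right) 35 = - \frac{385}{4}$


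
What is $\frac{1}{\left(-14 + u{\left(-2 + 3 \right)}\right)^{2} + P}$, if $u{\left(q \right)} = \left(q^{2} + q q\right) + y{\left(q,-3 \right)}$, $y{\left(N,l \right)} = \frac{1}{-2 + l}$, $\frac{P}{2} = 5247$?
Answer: $\frac{25}{266071} \approx 9.396 \cdot 10^{-5}$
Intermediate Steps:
$P = 10494$ ($P = 2 \cdot 5247 = 10494$)
$u{\left(q \right)} = - \frac{1}{5} + 2 q^{2}$ ($u{\left(q \right)} = \left(q^{2} + q q\right) + \frac{1}{-2 - 3} = \left(q^{2} + q^{2}\right) + \frac{1}{-5} = 2 q^{2} - \frac{1}{5} = - \frac{1}{5} + 2 q^{2}$)
$\frac{1}{\left(-14 + u{\left(-2 + 3 \right)}\right)^{2} + P} = \frac{1}{\left(-14 - \left(\frac{1}{5} - 2 \left(-2 + 3\right)^{2}\right)\right)^{2} + 10494} = \frac{1}{\left(-14 - \left(\frac{1}{5} - 2 \cdot 1^{2}\right)\right)^{2} + 10494} = \frac{1}{\left(-14 + \left(- \frac{1}{5} + 2 \cdot 1\right)\right)^{2} + 10494} = \frac{1}{\left(-14 + \left(- \frac{1}{5} + 2\right)\right)^{2} + 10494} = \frac{1}{\left(-14 + \frac{9}{5}\right)^{2} + 10494} = \frac{1}{\left(- \frac{61}{5}\right)^{2} + 10494} = \frac{1}{\frac{3721}{25} + 10494} = \frac{1}{\frac{266071}{25}} = \frac{25}{266071}$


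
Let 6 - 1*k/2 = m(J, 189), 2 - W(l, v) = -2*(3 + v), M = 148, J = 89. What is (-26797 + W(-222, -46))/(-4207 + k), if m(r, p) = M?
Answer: 26881/4491 ≈ 5.9855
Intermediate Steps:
W(l, v) = 8 + 2*v (W(l, v) = 2 - (-2)*(3 + v) = 2 - (-6 - 2*v) = 2 + (6 + 2*v) = 8 + 2*v)
m(r, p) = 148
k = -284 (k = 12 - 2*148 = 12 - 296 = -284)
(-26797 + W(-222, -46))/(-4207 + k) = (-26797 + (8 + 2*(-46)))/(-4207 - 284) = (-26797 + (8 - 92))/(-4491) = (-26797 - 84)*(-1/4491) = -26881*(-1/4491) = 26881/4491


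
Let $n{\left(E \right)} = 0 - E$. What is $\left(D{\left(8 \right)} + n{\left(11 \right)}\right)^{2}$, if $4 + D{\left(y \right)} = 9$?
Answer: $36$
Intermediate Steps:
$n{\left(E \right)} = - E$
$D{\left(y \right)} = 5$ ($D{\left(y \right)} = -4 + 9 = 5$)
$\left(D{\left(8 \right)} + n{\left(11 \right)}\right)^{2} = \left(5 - 11\right)^{2} = \left(-6\right)^{2} = 36$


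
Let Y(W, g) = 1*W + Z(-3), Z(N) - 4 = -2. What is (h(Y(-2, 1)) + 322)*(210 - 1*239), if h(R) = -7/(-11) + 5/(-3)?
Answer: -307168/33 ≈ -9308.1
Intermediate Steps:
Z(N) = 2 (Z(N) = 4 - 2 = 2)
Y(W, g) = 2 + W (Y(W, g) = 1*W + 2 = W + 2 = 2 + W)
h(R) = -34/33 (h(R) = -7*(-1/11) + 5*(-⅓) = 7/11 - 5/3 = -34/33)
(h(Y(-2, 1)) + 322)*(210 - 1*239) = (-34/33 + 322)*(210 - 1*239) = 10592*(210 - 239)/33 = (10592/33)*(-29) = -307168/33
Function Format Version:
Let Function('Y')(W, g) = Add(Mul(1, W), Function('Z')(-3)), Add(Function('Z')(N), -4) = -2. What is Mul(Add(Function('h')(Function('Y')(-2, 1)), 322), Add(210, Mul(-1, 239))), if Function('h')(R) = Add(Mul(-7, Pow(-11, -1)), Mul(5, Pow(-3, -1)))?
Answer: Rational(-307168, 33) ≈ -9308.1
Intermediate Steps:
Function('Z')(N) = 2 (Function('Z')(N) = Add(4, -2) = 2)
Function('Y')(W, g) = Add(2, W) (Function('Y')(W, g) = Add(Mul(1, W), 2) = Add(W, 2) = Add(2, W))
Function('h')(R) = Rational(-34, 33) (Function('h')(R) = Add(Mul(-7, Rational(-1, 11)), Mul(5, Rational(-1, 3))) = Add(Rational(7, 11), Rational(-5, 3)) = Rational(-34, 33))
Mul(Add(Function('h')(Function('Y')(-2, 1)), 322), Add(210, Mul(-1, 239))) = Mul(Add(Rational(-34, 33), 322), Add(210, Mul(-1, 239))) = Mul(Rational(10592, 33), Add(210, -239)) = Mul(Rational(10592, 33), -29) = Rational(-307168, 33)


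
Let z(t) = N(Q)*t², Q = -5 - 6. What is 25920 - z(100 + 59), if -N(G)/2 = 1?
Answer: 76482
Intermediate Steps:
Q = -11
N(G) = -2 (N(G) = -2*1 = -2)
z(t) = -2*t²
25920 - z(100 + 59) = 25920 - (-2)*(100 + 59)² = 25920 - (-2)*159² = 25920 - (-2)*25281 = 25920 - 1*(-50562) = 25920 + 50562 = 76482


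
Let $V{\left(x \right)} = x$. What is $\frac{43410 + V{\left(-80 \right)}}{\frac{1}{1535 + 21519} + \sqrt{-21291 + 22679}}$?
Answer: $- \frac{998929820}{737703839407} + \frac{46058656140560 \sqrt{347}}{737703839407} \approx 1163.0$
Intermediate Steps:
$\frac{43410 + V{\left(-80 \right)}}{\frac{1}{1535 + 21519} + \sqrt{-21291 + 22679}} = \frac{43410 - 80}{\frac{1}{1535 + 21519} + \sqrt{-21291 + 22679}} = \frac{43330}{\frac{1}{23054} + \sqrt{1388}} = \frac{43330}{\frac{1}{23054} + 2 \sqrt{347}}$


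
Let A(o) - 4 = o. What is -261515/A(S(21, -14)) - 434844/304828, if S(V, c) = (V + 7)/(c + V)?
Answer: -19930143293/609656 ≈ -32691.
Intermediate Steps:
S(V, c) = (7 + V)/(V + c)
A(o) = 4 + o
-261515/A(S(21, -14)) - 434844/304828 = -261515/(4 + (7 + 21)/(21 - 14)) - 434844/304828 = -261515/(4 + 28/7) - 434844*1/304828 = -261515/(4 + (⅐)*28) - 108711/76207 = -261515/(4 + 4) - 108711/76207 = -261515/8 - 108711/76207 = -19930143293/609656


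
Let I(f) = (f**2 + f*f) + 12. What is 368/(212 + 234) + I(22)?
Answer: 218724/223 ≈ 980.83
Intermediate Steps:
I(f) = 12 + 2*f**2 (I(f) = (f**2 + f**2) + 12 = 2*f**2 + 12 = 12 + 2*f**2)
368/(212 + 234) + I(22) = 368/(212 + 234) + (12 + 2*22**2) = 368/446 + (12 + 2*484) = (1/446)*368 + (12 + 968) = 184/223 + 980 = 218724/223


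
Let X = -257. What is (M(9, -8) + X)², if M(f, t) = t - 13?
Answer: 77284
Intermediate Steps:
M(f, t) = -13 + t
(M(9, -8) + X)² = ((-13 - 8) - 257)² = (-21 - 257)² = (-278)² = 77284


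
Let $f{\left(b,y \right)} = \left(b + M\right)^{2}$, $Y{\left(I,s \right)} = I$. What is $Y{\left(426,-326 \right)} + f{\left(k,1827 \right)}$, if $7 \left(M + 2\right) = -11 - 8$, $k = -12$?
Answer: $\frac{34563}{49} \approx 705.37$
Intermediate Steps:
$M = - \frac{33}{7}$ ($M = -2 + \frac{-11 - 8}{7} = -2 + \frac{1}{7} \left(-19\right) = -2 - \frac{19}{7} = - \frac{33}{7} \approx -4.7143$)
$f{\left(b,y \right)} = \left(- \frac{33}{7} + b\right)^{2}$ ($f{\left(b,y \right)} = \left(b - \frac{33}{7}\right)^{2} = \left(- \frac{33}{7} + b\right)^{2}$)
$Y{\left(426,-326 \right)} + f{\left(k,1827 \right)} = 426 + \frac{\left(-33 + 7 \left(-12\right)\right)^{2}}{49} = 426 + \frac{\left(-33 - 84\right)^{2}}{49} = 426 + \frac{\left(-117\right)^{2}}{49} = 426 + \frac{1}{49} \cdot 13689 = 426 + \frac{13689}{49} = \frac{34563}{49}$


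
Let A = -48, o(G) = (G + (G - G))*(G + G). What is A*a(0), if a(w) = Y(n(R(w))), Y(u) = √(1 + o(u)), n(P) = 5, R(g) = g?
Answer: -48*√51 ≈ -342.79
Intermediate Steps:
o(G) = 2*G² (o(G) = (G + 0)*(2*G) = G*(2*G) = 2*G²)
Y(u) = √(1 + 2*u²)
a(w) = √51 (a(w) = √(1 + 2*5²) = √(1 + 2*25) = √(1 + 50) = √51)
A*a(0) = -48*√51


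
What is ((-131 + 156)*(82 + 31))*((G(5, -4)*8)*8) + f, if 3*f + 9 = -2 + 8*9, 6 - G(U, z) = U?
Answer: 542461/3 ≈ 1.8082e+5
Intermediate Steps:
G(U, z) = 6 - U
f = 61/3 (f = -3 + (-2 + 8*9)/3 = -3 + (-2 + 72)/3 = -3 + (⅓)*70 = -3 + 70/3 = 61/3 ≈ 20.333)
((-131 + 156)*(82 + 31))*((G(5, -4)*8)*8) + f = ((-131 + 156)*(82 + 31))*(((6 - 1*5)*8)*8) + 61/3 = (25*113)*(((6 - 5)*8)*8) + 61/3 = 2825*((1*8)*8) + 61/3 = 2825*(8*8) + 61/3 = 2825*64 + 61/3 = 180800 + 61/3 = 542461/3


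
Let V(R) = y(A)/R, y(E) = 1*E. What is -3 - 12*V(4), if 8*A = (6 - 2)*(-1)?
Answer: -3/2 ≈ -1.5000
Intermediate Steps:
A = -½ (A = ((6 - 2)*(-1))/8 = (4*(-1))/8 = (⅛)*(-4) = -½ ≈ -0.50000)
y(E) = E
V(R) = -1/(2*R)
-3 - 12*V(4) = -3 - (-6)/4 = -3 - 12*(-⅛) = -3 + 3/2 = -3/2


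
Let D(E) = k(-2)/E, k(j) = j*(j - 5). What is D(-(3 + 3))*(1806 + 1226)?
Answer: -21224/3 ≈ -7074.7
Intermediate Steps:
k(j) = j*(-5 + j)
D(E) = 14/E (D(E) = (-2*(-5 - 2))/E = (-2*(-7))/E = 14/E)
D(-(3 + 3))*(1806 + 1226) = (14/((-(3 + 3))))*(1806 + 1226) = (14/((-1*6)))*3032 = (14/(-6))*3032 = (14*(-⅙))*3032 = -7/3*3032 = -21224/3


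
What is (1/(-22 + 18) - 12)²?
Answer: 2401/16 ≈ 150.06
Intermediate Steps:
(1/(-22 + 18) - 12)² = (1/(-4) - 12)² = (-¼ - 12)² = (-49/4)² = 2401/16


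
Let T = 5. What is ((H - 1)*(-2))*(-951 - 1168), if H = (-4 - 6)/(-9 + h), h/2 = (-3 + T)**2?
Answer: 38142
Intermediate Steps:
h = 8 (h = 2*(-3 + 5)**2 = 2*2**2 = 2*4 = 8)
H = 10 (H = (-4 - 6)/(-9 + 8) = -10/(-1) = -10*(-1) = 10)
((H - 1)*(-2))*(-951 - 1168) = ((10 - 1)*(-2))*(-951 - 1168) = (9*(-2))*(-2119) = -18*(-2119) = 38142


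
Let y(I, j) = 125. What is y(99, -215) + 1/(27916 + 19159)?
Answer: 5884376/47075 ≈ 125.00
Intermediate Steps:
y(99, -215) + 1/(27916 + 19159) = 125 + 1/(27916 + 19159) = 125 + 1/47075 = 5884376/47075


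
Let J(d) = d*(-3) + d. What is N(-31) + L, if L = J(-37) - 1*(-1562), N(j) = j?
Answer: 1605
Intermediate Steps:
J(d) = -2*d (J(d) = -3*d + d = -2*d)
L = 1636 (L = -2*(-37) - 1*(-1562) = 74 + 1562 = 1636)
N(-31) + L = -31 + 1636 = 1605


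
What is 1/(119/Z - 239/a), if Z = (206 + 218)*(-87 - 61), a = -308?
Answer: 4831904/3740269 ≈ 1.2919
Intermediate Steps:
Z = -62752 (Z = 424*(-148) = -62752)
1/(119/Z - 239/a) = 1/(119/(-62752) - 239/(-308)) = 1/(119*(-1/62752) - 239*(-1/308)) = 1/(-119/62752 + 239/308) = 1/(3740269/4831904) = 4831904/3740269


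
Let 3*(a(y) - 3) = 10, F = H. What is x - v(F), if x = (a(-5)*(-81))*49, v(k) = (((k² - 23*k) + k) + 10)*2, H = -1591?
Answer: -5157723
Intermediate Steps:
F = -1591
a(y) = 19/3 (a(y) = 3 + (⅓)*10 = 3 + 10/3 = 19/3)
v(k) = 20 - 44*k + 2*k² (v(k) = ((k² - 22*k) + 10)*2 = (10 + k² - 22*k)*2 = 20 - 44*k + 2*k²)
x = -25137 (x = ((19/3)*(-81))*49 = -513*49 = -25137)
x - v(F) = -25137 - (20 - 44*(-1591) + 2*(-1591)²) = -25137 - (20 + 70004 + 2*2531281) = -25137 - (20 + 70004 + 5062562) = -25137 - 1*5132586 = -25137 - 5132586 = -5157723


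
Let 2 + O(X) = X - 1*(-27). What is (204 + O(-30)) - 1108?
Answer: -909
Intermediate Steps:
O(X) = 25 + X (O(X) = -2 + (X - 1*(-27)) = -2 + (X + 27) = -2 + (27 + X) = 25 + X)
(204 + O(-30)) - 1108 = (204 + (25 - 30)) - 1108 = (204 - 5) - 1108 = 199 - 1108 = -909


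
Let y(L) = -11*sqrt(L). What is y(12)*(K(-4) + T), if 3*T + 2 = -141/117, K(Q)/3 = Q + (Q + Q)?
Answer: 95414*sqrt(3)/117 ≈ 1412.5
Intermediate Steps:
K(Q) = 9*Q (K(Q) = 3*(Q + (Q + Q)) = 3*(Q + 2*Q) = 3*(3*Q) = 9*Q)
T = -125/117 (T = -2/3 + (-141/117)/3 = -2/3 + (-141*1/117)/3 = -2/3 + (1/3)*(-47/39) = -2/3 - 47/117 = -125/117 ≈ -1.0684)
y(12)*(K(-4) + T) = (-22*sqrt(3))*(9*(-4) - 125/117) = (-22*sqrt(3))*(-36 - 125/117) = -22*sqrt(3)*(-4337/117) = 95414*sqrt(3)/117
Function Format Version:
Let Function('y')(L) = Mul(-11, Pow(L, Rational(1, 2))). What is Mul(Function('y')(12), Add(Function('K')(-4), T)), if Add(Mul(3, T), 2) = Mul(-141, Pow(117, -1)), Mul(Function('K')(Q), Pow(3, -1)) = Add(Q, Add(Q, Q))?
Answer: Mul(Rational(95414, 117), Pow(3, Rational(1, 2))) ≈ 1412.5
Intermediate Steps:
Function('K')(Q) = Mul(9, Q) (Function('K')(Q) = Mul(3, Add(Q, Add(Q, Q))) = Mul(3, Add(Q, Mul(2, Q))) = Mul(3, Mul(3, Q)) = Mul(9, Q))
T = Rational(-125, 117) (T = Add(Rational(-2, 3), Mul(Rational(1, 3), Mul(-141, Pow(117, -1)))) = Add(Rational(-2, 3), Mul(Rational(1, 3), Mul(-141, Rational(1, 117)))) = Add(Rational(-2, 3), Mul(Rational(1, 3), Rational(-47, 39))) = Add(Rational(-2, 3), Rational(-47, 117)) = Rational(-125, 117) ≈ -1.0684)
Mul(Function('y')(12), Add(Function('K')(-4), T)) = Mul(Mul(-11, Pow(12, Rational(1, 2))), Add(Mul(9, -4), Rational(-125, 117))) = Mul(Mul(-11, Mul(2, Pow(3, Rational(1, 2)))), Add(-36, Rational(-125, 117))) = Mul(Mul(-22, Pow(3, Rational(1, 2))), Rational(-4337, 117)) = Mul(Rational(95414, 117), Pow(3, Rational(1, 2)))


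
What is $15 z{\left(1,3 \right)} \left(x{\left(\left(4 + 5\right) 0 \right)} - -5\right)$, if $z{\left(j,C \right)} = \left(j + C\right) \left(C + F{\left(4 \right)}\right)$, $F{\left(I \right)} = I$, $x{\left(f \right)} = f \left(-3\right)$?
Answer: $2100$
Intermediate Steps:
$x{\left(f \right)} = - 3 f$
$z{\left(j,C \right)} = \left(4 + C\right) \left(C + j\right)$ ($z{\left(j,C \right)} = \left(j + C\right) \left(C + 4\right) = \left(C + j\right) \left(4 + C\right) = \left(4 + C\right) \left(C + j\right)$)
$15 z{\left(1,3 \right)} \left(x{\left(\left(4 + 5\right) 0 \right)} - -5\right) = 15 \left(3^{2} + 4 \cdot 3 + 4 \cdot 1 + 3 \cdot 1\right) \left(- 3 \left(4 + 5\right) 0 - -5\right) = 15 \left(9 + 12 + 4 + 3\right) \left(- 3 \cdot 9 \cdot 0 + 5\right) = 15 \cdot 28 \left(\left(-3\right) 0 + 5\right) = 420 \left(0 + 5\right) = 420 \cdot 5 = 2100$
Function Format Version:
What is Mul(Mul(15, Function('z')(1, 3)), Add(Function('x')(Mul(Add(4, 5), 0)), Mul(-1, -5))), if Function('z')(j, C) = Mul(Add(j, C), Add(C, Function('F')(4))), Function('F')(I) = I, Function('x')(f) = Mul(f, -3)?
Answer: 2100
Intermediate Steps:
Function('x')(f) = Mul(-3, f)
Function('z')(j, C) = Mul(Add(4, C), Add(C, j)) (Function('z')(j, C) = Mul(Add(j, C), Add(C, 4)) = Mul(Add(C, j), Add(4, C)) = Mul(Add(4, C), Add(C, j)))
Mul(Mul(15, Function('z')(1, 3)), Add(Function('x')(Mul(Add(4, 5), 0)), Mul(-1, -5))) = Mul(Mul(15, Add(Pow(3, 2), Mul(4, 3), Mul(4, 1), Mul(3, 1))), Add(Mul(-3, Mul(Add(4, 5), 0)), Mul(-1, -5))) = Mul(Mul(15, Add(9, 12, 4, 3)), Add(Mul(-3, Mul(9, 0)), 5)) = Mul(Mul(15, 28), Add(Mul(-3, 0), 5)) = Mul(420, Add(0, 5)) = Mul(420, 5) = 2100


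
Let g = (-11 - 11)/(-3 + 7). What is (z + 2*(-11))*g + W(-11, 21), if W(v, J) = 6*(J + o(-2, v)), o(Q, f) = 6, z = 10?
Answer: 228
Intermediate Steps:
W(v, J) = 36 + 6*J (W(v, J) = 6*(J + 6) = 6*(6 + J) = 36 + 6*J)
g = -11/2 (g = -22/4 = -22*¼ = -11/2 ≈ -5.5000)
(z + 2*(-11))*g + W(-11, 21) = (10 + 2*(-11))*(-11/2) + (36 + 6*21) = (10 - 22)*(-11/2) + (36 + 126) = -12*(-11/2) + 162 = 66 + 162 = 228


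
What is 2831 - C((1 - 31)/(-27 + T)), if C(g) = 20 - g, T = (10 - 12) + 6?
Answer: 64683/23 ≈ 2812.3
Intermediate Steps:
T = 4 (T = -2 + 6 = 4)
2831 - C((1 - 31)/(-27 + T)) = 2831 - (20 - (1 - 31)/(-27 + 4)) = 2831 - (20 - (-30)/(-23)) = 2831 - (20 - (-30)*(-1)/23) = 2831 - (20 - 1*30/23) = 2831 - (20 - 30/23) = 2831 - 1*430/23 = 2831 - 430/23 = 64683/23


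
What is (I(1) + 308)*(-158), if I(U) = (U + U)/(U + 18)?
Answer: -924932/19 ≈ -48681.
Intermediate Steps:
I(U) = 2*U/(18 + U) (I(U) = (2*U)/(18 + U) = 2*U/(18 + U))
(I(1) + 308)*(-158) = (2*1/(18 + 1) + 308)*(-158) = (2*1/19 + 308)*(-158) = (2*1*(1/19) + 308)*(-158) = (2/19 + 308)*(-158) = (5854/19)*(-158) = -924932/19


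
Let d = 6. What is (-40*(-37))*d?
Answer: 8880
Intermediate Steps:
(-40*(-37))*d = -40*(-37)*6 = 1480*6 = 8880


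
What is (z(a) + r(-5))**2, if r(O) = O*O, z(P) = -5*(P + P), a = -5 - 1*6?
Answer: 18225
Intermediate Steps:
a = -11 (a = -5 - 6 = -11)
z(P) = -10*P
r(O) = O**2
(z(a) + r(-5))**2 = (-10*(-11) + (-5)**2)**2 = (110 + 25)**2 = 135**2 = 18225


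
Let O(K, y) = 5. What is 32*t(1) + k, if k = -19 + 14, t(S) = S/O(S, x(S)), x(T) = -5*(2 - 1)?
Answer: 7/5 ≈ 1.4000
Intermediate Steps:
x(T) = -5 (x(T) = -5*1 = -5)
t(S) = S/5
k = -5
32*t(1) + k = 32*((⅕)*1) - 5 = 32*(⅕) - 5 = 32/5 - 5 = 7/5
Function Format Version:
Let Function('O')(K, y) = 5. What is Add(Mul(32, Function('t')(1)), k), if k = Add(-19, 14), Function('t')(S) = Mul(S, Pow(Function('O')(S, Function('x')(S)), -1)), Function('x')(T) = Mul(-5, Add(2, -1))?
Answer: Rational(7, 5) ≈ 1.4000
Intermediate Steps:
Function('x')(T) = -5 (Function('x')(T) = Mul(-5, 1) = -5)
Function('t')(S) = Mul(Rational(1, 5), S) (Function('t')(S) = Mul(S, Pow(5, -1)) = Mul(S, Rational(1, 5)) = Mul(Rational(1, 5), S))
k = -5
Add(Mul(32, Function('t')(1)), k) = Add(Mul(32, Mul(Rational(1, 5), 1)), -5) = Add(Mul(32, Rational(1, 5)), -5) = Add(Rational(32, 5), -5) = Rational(7, 5)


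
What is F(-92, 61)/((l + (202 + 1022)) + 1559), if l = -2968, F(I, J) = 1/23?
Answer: -1/4255 ≈ -0.00023502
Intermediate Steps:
F(I, J) = 1/23
F(-92, 61)/((l + (202 + 1022)) + 1559) = 1/(23*((-2968 + (202 + 1022)) + 1559)) = 1/(23*((-2968 + 1224) + 1559)) = 1/(23*(-1744 + 1559)) = (1/23)/(-185) = (1/23)*(-1/185) = -1/4255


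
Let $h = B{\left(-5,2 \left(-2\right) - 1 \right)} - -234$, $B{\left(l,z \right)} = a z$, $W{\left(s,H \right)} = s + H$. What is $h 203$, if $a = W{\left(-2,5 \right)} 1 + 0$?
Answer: $44457$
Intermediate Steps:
$W{\left(s,H \right)} = H + s$
$a = 3$ ($a = \left(5 - 2\right) 1 + 0 = 3 \cdot 1 + 0 = 3 + 0 = 3$)
$B{\left(l,z \right)} = 3 z$
$h = 219$ ($h = 3 \left(2 \left(-2\right) - 1\right) - -234 = 3 \left(-4 - 1\right) + 234 = 3 \left(-5\right) + 234 = -15 + 234 = 219$)
$h 203 = 219 \cdot 203 = 44457$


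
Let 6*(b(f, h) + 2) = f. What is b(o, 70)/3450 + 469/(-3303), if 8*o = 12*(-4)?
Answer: -542653/3798450 ≈ -0.14286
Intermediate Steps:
o = -6 (o = (12*(-4))/8 = (⅛)*(-48) = -6)
b(f, h) = -2 + f/6
b(o, 70)/3450 + 469/(-3303) = (-2 + (⅙)*(-6))/3450 + 469/(-3303) = (-2 - 1)*(1/3450) + 469*(-1/3303) = -3*1/3450 - 469/3303 = -1/1150 - 469/3303 = -542653/3798450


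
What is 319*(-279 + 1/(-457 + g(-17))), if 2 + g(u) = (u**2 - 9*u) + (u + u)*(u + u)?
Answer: -101371820/1139 ≈ -89001.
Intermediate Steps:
g(u) = -2 - 9*u + 5*u**2 (g(u) = -2 + ((u**2 - 9*u) + (u + u)*(u + u)) = -2 + ((u**2 - 9*u) + (2*u)*(2*u)) = -2 + ((u**2 - 9*u) + 4*u**2) = -2 + (-9*u + 5*u**2) = -2 - 9*u + 5*u**2)
319*(-279 + 1/(-457 + g(-17))) = 319*(-279 + 1/(-457 + (-2 - 9*(-17) + 5*(-17)**2))) = 319*(-279 + 1/(-457 + (-2 + 153 + 5*289))) = 319*(-279 + 1/(-457 + (-2 + 153 + 1445))) = 319*(-279 + 1/(-457 + 1596)) = 319*(-279 + 1/1139) = 319*(-317780/1139) = -101371820/1139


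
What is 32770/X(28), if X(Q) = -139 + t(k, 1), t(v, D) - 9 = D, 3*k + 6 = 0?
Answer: -32770/129 ≈ -254.03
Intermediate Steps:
k = -2 (k = -2 + (⅓)*0 = -2 + 0 = -2)
t(v, D) = 9 + D
X(Q) = -129 (X(Q) = -139 + (9 + 1) = -139 + 10 = -129)
32770/X(28) = 32770/(-129) = 32770*(-1/129) = -32770/129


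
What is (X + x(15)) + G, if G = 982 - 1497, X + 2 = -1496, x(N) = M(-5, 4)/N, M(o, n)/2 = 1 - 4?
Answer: -10067/5 ≈ -2013.4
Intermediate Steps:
M(o, n) = -6 (M(o, n) = 2*(1 - 4) = 2*(-3) = -6)
x(N) = -6/N
X = -1498 (X = -2 - 1496 = -1498)
G = -515
(X + x(15)) + G = (-1498 - 6/15) - 515 = (-1498 - 6*1/15) - 515 = (-1498 - ⅖) - 515 = -7492/5 - 515 = -10067/5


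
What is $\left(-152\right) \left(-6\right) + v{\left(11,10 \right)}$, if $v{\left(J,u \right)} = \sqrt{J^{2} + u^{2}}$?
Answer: $912 + \sqrt{221} \approx 926.87$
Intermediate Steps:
$\left(-152\right) \left(-6\right) + v{\left(11,10 \right)} = \left(-152\right) \left(-6\right) + \sqrt{11^{2} + 10^{2}} = 912 + \sqrt{121 + 100} = 912 + \sqrt{221}$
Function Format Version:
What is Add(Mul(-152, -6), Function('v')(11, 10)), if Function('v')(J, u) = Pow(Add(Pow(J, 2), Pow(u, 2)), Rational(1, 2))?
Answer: Add(912, Pow(221, Rational(1, 2))) ≈ 926.87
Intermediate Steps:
Add(Mul(-152, -6), Function('v')(11, 10)) = Add(Mul(-152, -6), Pow(Add(Pow(11, 2), Pow(10, 2)), Rational(1, 2))) = Add(912, Pow(Add(121, 100), Rational(1, 2))) = Add(912, Pow(221, Rational(1, 2)))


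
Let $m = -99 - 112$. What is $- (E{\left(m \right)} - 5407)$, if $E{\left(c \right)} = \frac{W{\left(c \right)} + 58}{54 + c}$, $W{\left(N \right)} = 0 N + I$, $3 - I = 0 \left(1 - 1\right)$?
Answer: $\frac{848960}{157} \approx 5407.4$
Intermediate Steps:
$I = 3$ ($I = 3 - 0 \left(1 - 1\right) = 3 - 0 \cdot 0 = 3 - 0 = 3 + 0 = 3$)
$W{\left(N \right)} = 3$ ($W{\left(N \right)} = 0 N + 3 = 0 + 3 = 3$)
$m = -211$
$E{\left(c \right)} = \frac{61}{54 + c}$ ($E{\left(c \right)} = \frac{3 + 58}{54 + c} = \frac{61}{54 + c}$)
$- (E{\left(m \right)} - 5407) = - (\frac{61}{54 - 211} - 5407) = - (\frac{61}{-157} - 5407) = - (61 \left(- \frac{1}{157}\right) - 5407) = - (- \frac{61}{157} - 5407) = \left(-1\right) \left(- \frac{848960}{157}\right) = \frac{848960}{157}$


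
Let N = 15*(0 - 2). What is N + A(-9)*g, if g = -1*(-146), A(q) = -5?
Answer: -760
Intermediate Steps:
g = 146
N = -30 (N = 15*(-2) = -30)
N + A(-9)*g = -30 - 5*146 = -30 - 730 = -760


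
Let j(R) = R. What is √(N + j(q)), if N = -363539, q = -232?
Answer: 27*I*√499 ≈ 603.13*I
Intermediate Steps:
√(N + j(q)) = √(-363539 - 232) = √(-363771) = 27*I*√499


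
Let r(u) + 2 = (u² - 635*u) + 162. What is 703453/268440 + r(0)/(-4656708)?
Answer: 272977688527/104170557960 ≈ 2.6205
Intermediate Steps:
r(u) = 160 + u² - 635*u (r(u) = -2 + ((u² - 635*u) + 162) = -2 + (162 + u² - 635*u) = 160 + u² - 635*u)
703453/268440 + r(0)/(-4656708) = 703453/268440 + (160 + 0² - 635*0)/(-4656708) = 703453*(1/268440) + (160 + 0 + 0)*(-1/4656708) = 703453/268440 + 160*(-1/4656708) = 703453/268440 - 40/1164177 = 272977688527/104170557960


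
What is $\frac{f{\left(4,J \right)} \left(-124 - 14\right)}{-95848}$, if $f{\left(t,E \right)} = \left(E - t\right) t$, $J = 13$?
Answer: $\frac{621}{11981} \approx 0.051832$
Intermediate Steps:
$f{\left(t,E \right)} = t \left(E - t\right)$
$\frac{f{\left(4,J \right)} \left(-124 - 14\right)}{-95848} = \frac{4 \left(13 - 4\right) \left(-124 - 14\right)}{-95848} = 4 \left(13 - 4\right) \left(-138\right) \left(- \frac{1}{95848}\right) = 4 \cdot 9 \left(-138\right) \left(- \frac{1}{95848}\right) = 36 \left(-138\right) \left(- \frac{1}{95848}\right) = \left(-4968\right) \left(- \frac{1}{95848}\right) = \frac{621}{11981}$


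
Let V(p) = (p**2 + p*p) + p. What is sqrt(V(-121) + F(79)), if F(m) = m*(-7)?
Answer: 8*sqrt(447) ≈ 169.14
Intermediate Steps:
V(p) = p + 2*p**2 (V(p) = (p**2 + p**2) + p = 2*p**2 + p = p + 2*p**2)
F(m) = -7*m
sqrt(V(-121) + F(79)) = sqrt(-121*(1 + 2*(-121)) - 7*79) = sqrt(-121*(1 - 242) - 553) = sqrt(-121*(-241) - 553) = sqrt(29161 - 553) = sqrt(28608) = 8*sqrt(447)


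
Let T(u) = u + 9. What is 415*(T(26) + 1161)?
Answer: 496340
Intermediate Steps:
T(u) = 9 + u
415*(T(26) + 1161) = 415*((9 + 26) + 1161) = 415*(35 + 1161) = 415*1196 = 496340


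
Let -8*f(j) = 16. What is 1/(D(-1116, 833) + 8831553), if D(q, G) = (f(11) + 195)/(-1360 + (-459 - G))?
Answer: 2652/23421278363 ≈ 1.1323e-7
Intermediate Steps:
f(j) = -2 (f(j) = -⅛*16 = -2)
D(q, G) = 193/(-1819 - G) (D(q, G) = (-2 + 195)/(-1360 + (-459 - G)) = 193/(-1819 - G))
1/(D(-1116, 833) + 8831553) = 1/(-193/(1819 + 833) + 8831553) = 1/(-193/2652 + 8831553) = 1/(23421278363/2652) = 2652/23421278363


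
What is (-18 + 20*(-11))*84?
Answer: -19992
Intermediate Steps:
(-18 + 20*(-11))*84 = (-18 - 220)*84 = -238*84 = -19992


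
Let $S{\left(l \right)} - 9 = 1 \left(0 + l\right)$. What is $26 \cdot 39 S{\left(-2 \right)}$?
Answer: $7098$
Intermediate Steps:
$S{\left(l \right)} = 9 + l$ ($S{\left(l \right)} = 9 + 1 \left(0 + l\right) = 9 + 1 l = 9 + l$)
$26 \cdot 39 S{\left(-2 \right)} = 26 \cdot 39 \left(9 - 2\right) = 1014 \cdot 7 = 7098$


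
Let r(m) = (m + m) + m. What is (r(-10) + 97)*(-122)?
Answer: -8174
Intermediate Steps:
r(m) = 3*m (r(m) = 2*m + m = 3*m)
(r(-10) + 97)*(-122) = (3*(-10) + 97)*(-122) = (-30 + 97)*(-122) = 67*(-122) = -8174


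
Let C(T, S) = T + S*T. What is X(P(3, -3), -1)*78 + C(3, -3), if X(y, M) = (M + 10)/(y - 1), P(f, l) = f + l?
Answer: -708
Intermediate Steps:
X(y, M) = (10 + M)/(-1 + y)
X(P(3, -3), -1)*78 + C(3, -3) = ((10 - 1)/(-1 + (3 - 3)))*78 + 3*(1 - 3) = (9/(-1 + 0))*78 + 3*(-2) = (9/(-1))*78 - 6 = -1*9*78 - 6 = -9*78 - 6 = -702 - 6 = -708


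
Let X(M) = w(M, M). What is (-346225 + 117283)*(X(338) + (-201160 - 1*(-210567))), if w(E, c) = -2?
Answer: -2153199510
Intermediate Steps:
X(M) = -2
(-346225 + 117283)*(X(338) + (-201160 - 1*(-210567))) = (-346225 + 117283)*(-2 + (-201160 - 1*(-210567))) = -228942*(-2 + (-201160 + 210567)) = -228942*(-2 + 9407) = -228942*9405 = -2153199510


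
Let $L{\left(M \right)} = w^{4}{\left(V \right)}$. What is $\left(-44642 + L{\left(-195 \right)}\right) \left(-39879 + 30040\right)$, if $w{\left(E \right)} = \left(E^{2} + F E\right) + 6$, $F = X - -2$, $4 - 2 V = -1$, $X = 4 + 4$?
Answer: $- \frac{4737046066111}{256} \approx -1.8504 \cdot 10^{10}$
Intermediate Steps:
$X = 8$
$V = \frac{5}{2}$ ($V = 2 - - \frac{1}{2} = 2 + \frac{1}{2} = \frac{5}{2} \approx 2.5$)
$F = 10$ ($F = 8 - -2 = 8 + 2 = 10$)
$w{\left(E \right)} = 6 + E^{2} + 10 E$ ($w{\left(E \right)} = \left(E^{2} + 10 E\right) + 6 = 6 + E^{2} + 10 E$)
$L{\left(M \right)} = \frac{492884401}{256}$ ($L{\left(M \right)} = \left(6 + \left(\frac{5}{2}\right)^{2} + 10 \cdot \frac{5}{2}\right)^{4} = \left(6 + \frac{25}{4} + 25\right)^{4} = \left(\frac{149}{4}\right)^{4} = \frac{492884401}{256}$)
$\left(-44642 + L{\left(-195 \right)}\right) \left(-39879 + 30040\right) = \left(-44642 + \frac{492884401}{256}\right) \left(-39879 + 30040\right) = \frac{481456049}{256} \left(-9839\right) = - \frac{4737046066111}{256}$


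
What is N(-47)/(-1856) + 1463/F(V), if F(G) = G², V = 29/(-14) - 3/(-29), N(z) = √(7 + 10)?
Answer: 241155068/638401 - √17/1856 ≈ 377.75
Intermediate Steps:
N(z) = √17
V = -799/406 (V = 29*(-1/14) - 3*(-1/29) = -29/14 + 3/29 = -799/406 ≈ -1.9680)
N(-47)/(-1856) + 1463/F(V) = √17/(-1856) + 1463/((-799/406)²) = √17*(-1/1856) + 1463/(638401/164836) = -√17/1856 + 1463*(164836/638401) = -√17/1856 + 241155068/638401 = 241155068/638401 - √17/1856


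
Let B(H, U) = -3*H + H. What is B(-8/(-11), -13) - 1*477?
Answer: -5263/11 ≈ -478.45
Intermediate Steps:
B(H, U) = -2*H
B(-8/(-11), -13) - 1*477 = -(-16)/(-11) - 1*477 = -(-16)*(-1)/11 - 477 = -2*8/11 - 477 = -16/11 - 477 = -5263/11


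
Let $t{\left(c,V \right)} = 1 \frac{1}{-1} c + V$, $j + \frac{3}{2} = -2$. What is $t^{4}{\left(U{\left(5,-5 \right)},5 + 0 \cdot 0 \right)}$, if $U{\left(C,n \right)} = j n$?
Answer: $\frac{390625}{16} \approx 24414.0$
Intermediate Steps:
$j = - \frac{7}{2}$ ($j = - \frac{3}{2} - 2 = - \frac{7}{2} \approx -3.5$)
$U{\left(C,n \right)} = - \frac{7 n}{2}$
$t{\left(c,V \right)} = V - c$ ($t{\left(c,V \right)} = 1 \left(-1\right) c + V = - c + V = V - c$)
$t^{4}{\left(U{\left(5,-5 \right)},5 + 0 \cdot 0 \right)} = \left(\left(5 + 0 \cdot 0\right) - \left(- \frac{7}{2}\right) \left(-5\right)\right)^{4} = \left(\left(5 + 0\right) - \frac{35}{2}\right)^{4} = \left(5 - \frac{35}{2}\right)^{4} = \left(- \frac{25}{2}\right)^{4} = \frac{390625}{16}$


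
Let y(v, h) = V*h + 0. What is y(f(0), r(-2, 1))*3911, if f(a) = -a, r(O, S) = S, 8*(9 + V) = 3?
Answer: -269859/8 ≈ -33732.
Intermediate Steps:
V = -69/8 (V = -9 + (⅛)*3 = -9 + 3/8 = -69/8 ≈ -8.6250)
y(v, h) = -69*h/8 (y(v, h) = -69*h/8 + 0 = -69*h/8)
y(f(0), r(-2, 1))*3911 = -69/8*1*3911 = -69/8*3911 = -269859/8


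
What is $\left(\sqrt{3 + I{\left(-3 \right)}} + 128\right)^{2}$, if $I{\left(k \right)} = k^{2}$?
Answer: $16396 + 512 \sqrt{3} \approx 17283.0$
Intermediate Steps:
$\left(\sqrt{3 + I{\left(-3 \right)}} + 128\right)^{2} = \left(\sqrt{3 + \left(-3\right)^{2}} + 128\right)^{2} = \left(\sqrt{3 + 9} + 128\right)^{2} = \left(\sqrt{12} + 128\right)^{2} = \left(2 \sqrt{3} + 128\right)^{2} = \left(128 + 2 \sqrt{3}\right)^{2}$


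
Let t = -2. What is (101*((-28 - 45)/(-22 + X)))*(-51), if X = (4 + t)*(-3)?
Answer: -376023/28 ≈ -13429.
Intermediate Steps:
X = -6 (X = (4 - 2)*(-3) = 2*(-3) = -6)
(101*((-28 - 45)/(-22 + X)))*(-51) = (101*((-28 - 45)/(-22 - 6)))*(-51) = (101*(-73/(-28)))*(-51) = (101*(-73*(-1/28)))*(-51) = (101*(73/28))*(-51) = (7373/28)*(-51) = -376023/28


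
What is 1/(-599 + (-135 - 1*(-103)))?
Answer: -1/631 ≈ -0.0015848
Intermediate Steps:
1/(-599 + (-135 - 1*(-103))) = 1/(-599 + (-135 + 103)) = 1/(-599 - 32) = 1/(-631) = -1/631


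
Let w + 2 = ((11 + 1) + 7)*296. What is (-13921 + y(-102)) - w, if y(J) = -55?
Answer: -19598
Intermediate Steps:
w = 5622 (w = -2 + ((11 + 1) + 7)*296 = -2 + (12 + 7)*296 = -2 + 19*296 = -2 + 5624 = 5622)
(-13921 + y(-102)) - w = (-13921 - 55) - 1*5622 = -13976 - 5622 = -19598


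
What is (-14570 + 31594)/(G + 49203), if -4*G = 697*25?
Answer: 68096/179387 ≈ 0.37960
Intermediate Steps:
G = -17425/4 (G = -697*25/4 = -1/4*17425 = -17425/4 ≈ -4356.3)
(-14570 + 31594)/(G + 49203) = (-14570 + 31594)/(-17425/4 + 49203) = 17024/(179387/4) = 17024*(4/179387) = 68096/179387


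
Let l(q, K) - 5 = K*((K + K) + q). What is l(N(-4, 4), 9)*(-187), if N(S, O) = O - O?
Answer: -31229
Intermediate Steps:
N(S, O) = 0
l(q, K) = 5 + K*(q + 2*K) (l(q, K) = 5 + K*((K + K) + q) = 5 + K*(2*K + q) = 5 + K*(q + 2*K))
l(N(-4, 4), 9)*(-187) = (5 + 2*9² + 9*0)*(-187) = (5 + 2*81 + 0)*(-187) = (5 + 162 + 0)*(-187) = 167*(-187) = -31229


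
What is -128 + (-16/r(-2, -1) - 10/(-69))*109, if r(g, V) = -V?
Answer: -128078/69 ≈ -1856.2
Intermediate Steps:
-128 + (-16/r(-2, -1) - 10/(-69))*109 = -128 + (-16/((-1*(-1))) - 10/(-69))*109 = -128 + (-16/1 - 10*(-1/69))*109 = -128 + (-16*1 + 10/69)*109 = -128 + (-16 + 10/69)*109 = -128 - 1094/69*109 = -128 - 119246/69 = -128078/69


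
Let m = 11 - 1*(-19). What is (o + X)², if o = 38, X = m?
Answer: 4624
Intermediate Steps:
m = 30 (m = 11 + 19 = 30)
X = 30
(o + X)² = (38 + 30)² = 68² = 4624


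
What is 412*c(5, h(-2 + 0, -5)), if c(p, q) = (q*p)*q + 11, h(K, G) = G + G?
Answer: 210532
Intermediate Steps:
h(K, G) = 2*G
c(p, q) = 11 + p*q**2 (c(p, q) = (p*q)*q + 11 = p*q**2 + 11 = 11 + p*q**2)
412*c(5, h(-2 + 0, -5)) = 412*(11 + 5*(2*(-5))**2) = 412*(11 + 5*(-10)**2) = 412*(11 + 5*100) = 412*(11 + 500) = 412*511 = 210532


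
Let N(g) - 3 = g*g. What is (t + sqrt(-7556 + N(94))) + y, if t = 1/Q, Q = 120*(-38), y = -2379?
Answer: -10848241/4560 + sqrt(1283) ≈ -2343.2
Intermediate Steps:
Q = -4560
N(g) = 3 + g**2 (N(g) = 3 + g*g = 3 + g**2)
t = -1/4560 (t = 1/(-4560) = -1/4560 ≈ -0.00021930)
(t + sqrt(-7556 + N(94))) + y = (-1/4560 + sqrt(-7556 + (3 + 94**2))) - 2379 = (-1/4560 + sqrt(-7556 + (3 + 8836))) - 2379 = (-1/4560 + sqrt(-7556 + 8839)) - 2379 = (-1/4560 + sqrt(1283)) - 2379 = -10848241/4560 + sqrt(1283)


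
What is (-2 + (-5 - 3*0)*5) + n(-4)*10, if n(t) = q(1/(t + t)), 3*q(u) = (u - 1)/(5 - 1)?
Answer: -447/16 ≈ -27.938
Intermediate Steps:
q(u) = -1/12 + u/12 (q(u) = ((u - 1)/(5 - 1))/3 = ((-1 + u)/4)/3 = ((-1 + u)*(¼))/3 = (-¼ + u/4)/3 = -1/12 + u/12)
n(t) = -1/12 + 1/(24*t) (n(t) = -1/12 + 1/(12*(t + t)) = -1/12 + 1/(12*((2*t))) = -1/12 + (1/(2*t))/12 = -1/12 + 1/(24*t))
(-2 + (-5 - 3*0)*5) + n(-4)*10 = (-2 + (-5 - 3*0)*5) + ((1/24)*(1 - 2*(-4))/(-4))*10 = (-2 + (-5 + 0)*5) + ((1/24)*(-¼)*(1 + 8))*10 = (-2 - 5*5) + ((1/24)*(-¼)*9)*10 = (-2 - 25) - 3/32*10 = -27 - 15/16 = -447/16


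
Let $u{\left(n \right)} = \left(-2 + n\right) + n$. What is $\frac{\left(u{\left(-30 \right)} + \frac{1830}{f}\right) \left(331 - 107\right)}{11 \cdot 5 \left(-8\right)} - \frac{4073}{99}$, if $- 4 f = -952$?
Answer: $- \frac{113537}{8415} \approx -13.492$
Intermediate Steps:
$f = 238$ ($f = \left(- \frac{1}{4}\right) \left(-952\right) = 238$)
$u{\left(n \right)} = -2 + 2 n$
$\frac{\left(u{\left(-30 \right)} + \frac{1830}{f}\right) \left(331 - 107\right)}{11 \cdot 5 \left(-8\right)} - \frac{4073}{99} = \frac{\left(\left(-2 + 2 \left(-30\right)\right) + \frac{1830}{238}\right) \left(331 - 107\right)}{11 \cdot 5 \left(-8\right)} - \frac{4073}{99} = \frac{\left(\left(-2 - 60\right) + 1830 \cdot \frac{1}{238}\right) 224}{55 \left(-8\right)} - \frac{4073}{99} = \frac{\left(-62 + \frac{915}{119}\right) 224}{-440} - \frac{4073}{99} = \left(- \frac{6463}{119}\right) 224 \left(- \frac{1}{440}\right) - \frac{4073}{99} = \left(- \frac{206816}{17}\right) \left(- \frac{1}{440}\right) - \frac{4073}{99} = \frac{25852}{935} - \frac{4073}{99} = - \frac{113537}{8415}$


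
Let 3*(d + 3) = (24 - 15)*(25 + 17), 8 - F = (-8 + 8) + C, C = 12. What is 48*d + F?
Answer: 5900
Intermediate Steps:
F = -4 (F = 8 - ((-8 + 8) + 12) = 8 - (0 + 12) = 8 - 1*12 = 8 - 12 = -4)
d = 123 (d = -3 + ((24 - 15)*(25 + 17))/3 = -3 + (9*42)/3 = -3 + (⅓)*378 = -3 + 126 = 123)
48*d + F = 48*123 - 4 = 5904 - 4 = 5900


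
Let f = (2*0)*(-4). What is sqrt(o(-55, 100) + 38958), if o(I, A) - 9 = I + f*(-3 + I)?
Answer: 32*sqrt(38) ≈ 197.26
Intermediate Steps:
f = 0 (f = 0*(-4) = 0)
o(I, A) = 9 + I (o(I, A) = 9 + (I + 0*(-3 + I)) = 9 + (I + 0) = 9 + I)
sqrt(o(-55, 100) + 38958) = sqrt((9 - 55) + 38958) = sqrt(-46 + 38958) = sqrt(38912) = 32*sqrt(38)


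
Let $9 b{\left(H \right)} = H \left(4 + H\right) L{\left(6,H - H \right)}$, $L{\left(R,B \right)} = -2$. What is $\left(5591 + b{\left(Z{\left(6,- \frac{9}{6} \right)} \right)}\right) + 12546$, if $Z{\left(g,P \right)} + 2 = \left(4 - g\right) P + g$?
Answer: $\frac{163079}{9} \approx 18120.0$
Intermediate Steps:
$Z{\left(g,P \right)} = -2 + g + P \left(4 - g\right)$ ($Z{\left(g,P \right)} = -2 + \left(\left(4 - g\right) P + g\right) = -2 + \left(P \left(4 - g\right) + g\right) = -2 + \left(g + P \left(4 - g\right)\right) = -2 + g + P \left(4 - g\right)$)
$b{\left(H \right)} = - \frac{2 H \left(4 + H\right)}{9}$ ($b{\left(H \right)} = \frac{H \left(4 + H\right) \left(-2\right)}{9} = \frac{\left(-2\right) H \left(4 + H\right)}{9} = - \frac{2 H \left(4 + H\right)}{9}$)
$\left(5591 + b{\left(Z{\left(6,- \frac{9}{6} \right)} \right)}\right) + 12546 = \left(5591 - \frac{2 \left(-2 + 6 + 4 \left(- \frac{9}{6}\right) - - \frac{9}{6} \cdot 6\right) \left(4 + \left(-2 + 6 + 4 \left(- \frac{9}{6}\right) - - \frac{9}{6} \cdot 6\right)\right)}{9}\right) + 12546 = \left(5591 - \frac{2 \left(-2 + 6 + 4 \left(\left(-9\right) \frac{1}{6}\right) - \left(-9\right) \frac{1}{6} \cdot 6\right) \left(4 + \left(-2 + 6 + 4 \left(\left(-9\right) \frac{1}{6}\right) - \left(-9\right) \frac{1}{6} \cdot 6\right)\right)}{9}\right) + 12546 = \left(5591 - \frac{2 \left(-2 + 6 + 4 \left(- \frac{3}{2}\right) - \left(- \frac{3}{2}\right) 6\right) \left(4 + \left(-2 + 6 + 4 \left(- \frac{3}{2}\right) - \left(- \frac{3}{2}\right) 6\right)\right)}{9}\right) + 12546 = \left(5591 - \frac{2 \left(-2 + 6 - 6 + 9\right) \left(4 + \left(-2 + 6 - 6 + 9\right)\right)}{9}\right) + 12546 = \left(5591 - \frac{14 \left(4 + 7\right)}{9}\right) + 12546 = \left(5591 - \frac{14}{9} \cdot 11\right) + 12546 = \left(5591 - \frac{154}{9}\right) + 12546 = \frac{50165}{9} + 12546 = \frac{163079}{9}$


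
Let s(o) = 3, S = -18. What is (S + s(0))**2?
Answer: 225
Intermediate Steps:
(S + s(0))**2 = (-18 + 3)**2 = (-15)**2 = 225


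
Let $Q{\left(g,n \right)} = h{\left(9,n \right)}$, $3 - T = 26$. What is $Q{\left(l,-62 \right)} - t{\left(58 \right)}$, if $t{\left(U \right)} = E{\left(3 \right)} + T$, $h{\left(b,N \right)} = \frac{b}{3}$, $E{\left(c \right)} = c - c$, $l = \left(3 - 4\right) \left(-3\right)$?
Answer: $26$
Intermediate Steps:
$l = 3$ ($l = \left(-1\right) \left(-3\right) = 3$)
$T = -23$ ($T = 3 - 26 = -23$)
$E{\left(c \right)} = 0$
$h{\left(b,N \right)} = \frac{b}{3}$ ($h{\left(b,N \right)} = b \frac{1}{3} = \frac{b}{3}$)
$Q{\left(g,n \right)} = 3$ ($Q{\left(g,n \right)} = \frac{1}{3} \cdot 9 = 3$)
$t{\left(U \right)} = -23$ ($t{\left(U \right)} = 0 - 23 = -23$)
$Q{\left(l,-62 \right)} - t{\left(58 \right)} = 3 - -23 = 3 + 23 = 26$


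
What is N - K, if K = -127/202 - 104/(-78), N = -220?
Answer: -133747/606 ≈ -220.70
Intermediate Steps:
K = 427/606 (K = -127*1/202 - 104*(-1/78) = -127/202 + 4/3 = 427/606 ≈ 0.70462)
N - K = -220 - 1*427/606 = -220 - 427/606 = -133747/606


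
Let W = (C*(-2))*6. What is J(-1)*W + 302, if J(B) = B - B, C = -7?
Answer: 302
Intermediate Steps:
W = 84 (W = -7*(-2)*6 = 14*6 = 84)
J(B) = 0
J(-1)*W + 302 = 0*84 + 302 = 0 + 302 = 302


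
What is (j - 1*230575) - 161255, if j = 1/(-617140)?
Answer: -241813966201/617140 ≈ -3.9183e+5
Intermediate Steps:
j = -1/617140 ≈ -1.6204e-6
(j - 1*230575) - 161255 = (-1/617140 - 1*230575) - 161255 = (-1/617140 - 230575) - 161255 = -142297055501/617140 - 161255 = -241813966201/617140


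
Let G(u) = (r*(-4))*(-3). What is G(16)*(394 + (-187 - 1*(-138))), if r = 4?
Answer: 16560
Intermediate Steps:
G(u) = 48 (G(u) = (4*(-4))*(-3) = -16*(-3) = 48)
G(16)*(394 + (-187 - 1*(-138))) = 48*(394 + (-187 - 1*(-138))) = 48*(394 + (-187 + 138)) = 48*(394 - 49) = 48*345 = 16560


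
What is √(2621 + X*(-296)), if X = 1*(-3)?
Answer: 11*√29 ≈ 59.237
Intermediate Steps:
X = -3
√(2621 + X*(-296)) = √(2621 - 3*(-296)) = √(2621 + 888) = √3509 = 11*√29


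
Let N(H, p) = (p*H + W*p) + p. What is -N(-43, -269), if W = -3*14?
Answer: -22596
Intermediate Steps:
W = -42
N(H, p) = -41*p + H*p (N(H, p) = (p*H - 42*p) + p = (H*p - 42*p) + p = (-42*p + H*p) + p = -41*p + H*p)
-N(-43, -269) = -(-269)*(-41 - 43) = -(-269)*(-84) = -1*22596 = -22596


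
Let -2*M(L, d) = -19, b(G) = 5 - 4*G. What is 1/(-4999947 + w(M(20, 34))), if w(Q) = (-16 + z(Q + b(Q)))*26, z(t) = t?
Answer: -1/5000974 ≈ -1.9996e-7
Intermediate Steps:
M(L, d) = 19/2 (M(L, d) = -1/2*(-19) = 19/2)
w(Q) = -286 - 78*Q (w(Q) = (-16 + (Q + (5 - 4*Q)))*26 = (-16 + (5 - 3*Q))*26 = (-11 - 3*Q)*26 = -286 - 78*Q)
1/(-4999947 + w(M(20, 34))) = 1/(-4999947 + (-286 - 78*19/2)) = 1/(-4999947 + (-286 - 741)) = 1/(-4999947 - 1027) = 1/(-5000974) = -1/5000974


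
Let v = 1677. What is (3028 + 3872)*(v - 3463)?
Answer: -12323400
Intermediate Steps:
(3028 + 3872)*(v - 3463) = (3028 + 3872)*(1677 - 3463) = 6900*(-1786) = -12323400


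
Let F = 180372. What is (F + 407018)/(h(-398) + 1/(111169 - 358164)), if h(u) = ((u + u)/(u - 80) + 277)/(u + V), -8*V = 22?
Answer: -7940504454019550/9400119871 ≈ -8.4472e+5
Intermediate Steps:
V = -11/4 (V = -⅛*22 = -11/4 ≈ -2.7500)
h(u) = (277 + 2*u/(-80 + u))/(-11/4 + u) (h(u) = ((u + u)/(u - 80) + 277)/(u - 11/4) = ((2*u)/(-80 + u) + 277)/(-11/4 + u) = (2*u/(-80 + u) + 277)/(-11/4 + u) = (277 + 2*u/(-80 + u))/(-11/4 + u))
(F + 407018)/(h(-398) + 1/(111169 - 358164)) = (180372 + 407018)/(4*(-22160 + 279*(-398))/(880 - 331*(-398) + 4*(-398)²) + 1/(111169 - 358164)) = 587390/(4*(-22160 - 111042)/(880 + 131738 + 4*158404) + 1/(-246995)) = 587390/(4*(-133202)/(880 + 131738 + 633616) - 1/246995) = 587390/(4*(-133202)/766234 - 1/246995) = 587390/(4*(1/766234)*(-133202) - 1/246995) = 587390/(-266404/383117 - 1/246995) = 587390/(-9400119871/13518283345) = 587390*(-13518283345/9400119871) = -7940504454019550/9400119871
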